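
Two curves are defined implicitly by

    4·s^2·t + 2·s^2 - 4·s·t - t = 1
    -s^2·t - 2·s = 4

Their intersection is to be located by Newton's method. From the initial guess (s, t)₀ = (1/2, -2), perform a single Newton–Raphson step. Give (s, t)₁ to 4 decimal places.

(-19.2500, -20.0000)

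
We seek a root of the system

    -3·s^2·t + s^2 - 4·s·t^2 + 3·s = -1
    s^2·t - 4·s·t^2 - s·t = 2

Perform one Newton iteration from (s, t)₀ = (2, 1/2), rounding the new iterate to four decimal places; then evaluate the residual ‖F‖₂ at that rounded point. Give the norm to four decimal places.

At (2, 1/2): F = (3.0000, -3.0000).
Jacobian J = [[-6·s·t + 2·s - 4·t^2 + 3, -3·s^2 - 8·s·t], [2·s·t - 4·t^2 - t, s^2 - 8·s·t - s]].
At the point, J = [[0.0000, -20.0000], [0.5000, -6.0000]] (det J = 10.0000).
Solving J·Δ = −F gives Δ = (7.8000, 0.1500).
Then the next iterate is (s, t)₁ = (9.8000, 0.6500).
Re-evaluating at (9.8000, 0.6500): F = (-77.4000, 37.4940), so ‖F‖₂ = 86.0033.

86.0033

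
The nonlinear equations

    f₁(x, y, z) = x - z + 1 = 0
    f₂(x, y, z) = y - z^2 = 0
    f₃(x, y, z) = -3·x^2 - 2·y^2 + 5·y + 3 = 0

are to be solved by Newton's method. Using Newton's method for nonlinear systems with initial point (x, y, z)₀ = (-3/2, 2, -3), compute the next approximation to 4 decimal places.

At (-3/2, 2, -3): F = (2.5000, -7.0000, -1.7500).
Jacobian J = [[1, 0, -1], [0, 1, -2·z], [-6·x, -4·y + 5, 0]].
At the point, J = [[1.0000, 0.0000, -1.0000], [0.0000, 1.0000, 6.0000], [9.0000, -3.0000, 0.0000]] (det J = 27.0000).
Solving J·Δ = −F gives Δ = (-0.8241, -3.0556, 1.6759).
Then the next iterate is (x, y, z)₁ = (-2.3241, -1.0556, -1.3241).

(-2.3241, -1.0556, -1.3241)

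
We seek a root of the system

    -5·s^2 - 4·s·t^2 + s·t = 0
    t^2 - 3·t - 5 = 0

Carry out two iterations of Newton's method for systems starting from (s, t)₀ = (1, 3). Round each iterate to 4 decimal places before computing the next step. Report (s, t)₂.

(-0.1252, 4.2281)

At (1, 3): F = (-38.0000, -5.0000).
Jacobian J = [[-10·s - 4·t^2 + t, -8·s·t + s], [0, 2·t - 3]].
At the point, J = [[-43.0000, -23.0000], [0.0000, 3.0000]] (det J = -129.0000).
Solving J·Δ = −F gives Δ = (-1.7752, 1.6667).
Then the next iterate is (s, t)₁ = (-0.7752, 4.6667).
Round to (-0.7752, 4.6667) and repeat: F = (60.907197, 2.777989), J = [[-74.693656, 28.165807], [0.0000, 6.3334]].
Δ = (0.6500, -0.4386), so (s, t)₂ = (-0.1252, 4.2281).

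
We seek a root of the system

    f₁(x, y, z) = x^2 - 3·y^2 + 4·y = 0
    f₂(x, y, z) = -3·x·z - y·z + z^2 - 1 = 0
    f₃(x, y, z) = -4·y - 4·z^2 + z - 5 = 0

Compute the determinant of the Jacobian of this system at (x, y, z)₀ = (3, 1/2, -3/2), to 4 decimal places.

-241.5000

J = [[2·x, -6·y + 4, 0], [-3·z, -z, -3·x - y + 2·z], [0, -4, -8·z + 1]].
At the point, J = [[6.0000, 1.0000, 0.0000], [4.5000, 1.5000, -12.5000], [0.0000, -4.0000, 13.0000]].
det J = -241.5000.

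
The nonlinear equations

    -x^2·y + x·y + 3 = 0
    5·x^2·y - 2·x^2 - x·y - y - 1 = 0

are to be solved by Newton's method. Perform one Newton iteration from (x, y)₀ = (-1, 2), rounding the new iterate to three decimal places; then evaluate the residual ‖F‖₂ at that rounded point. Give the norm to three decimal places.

5.408

At (-1, 2): F = (-1.000, 7.000).
Jacobian J = [[-2·x·y + y, -x^2 + x], [10·x·y - 4·x - y, 5·x^2 - x - 1]].
At the point, J = [[6.000, -2.000], [-18.000, 5.000]] (det J = -6.000).
Solving J·Δ = −F gives Δ = (1.500, 4.000).
Then the next iterate is (x, y)₁ = (0.500, 6.000).
Re-evaluating at (0.500, 6.000): F = (4.500, -3.000), so ‖F‖₂ = 5.408.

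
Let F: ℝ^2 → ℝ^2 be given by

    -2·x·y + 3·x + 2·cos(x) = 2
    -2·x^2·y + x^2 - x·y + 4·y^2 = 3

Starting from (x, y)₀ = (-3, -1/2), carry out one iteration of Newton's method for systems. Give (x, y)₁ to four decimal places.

At (-3, -1/2): F = (-15.979985, 14.5000).
Jacobian J = [[-2·y - 2·sin(x) + 3, -2·x], [-4·x·y + 2·x - y, -2·x^2 - x + 8·y]].
At the point, J = [[4.282240, 6.0000], [-11.5000, -19.0000]] (det J = -12.362560).
Solving J·Δ = −F gives Δ = (17.5222, -9.8424).
Then the next iterate is (x, y)₁ = (14.5222, -10.3424).

(14.5222, -10.3424)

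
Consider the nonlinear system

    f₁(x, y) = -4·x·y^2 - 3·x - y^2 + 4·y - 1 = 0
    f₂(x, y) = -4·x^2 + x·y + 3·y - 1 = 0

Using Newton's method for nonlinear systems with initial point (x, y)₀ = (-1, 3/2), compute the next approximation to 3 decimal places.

(-0.624, 0.713)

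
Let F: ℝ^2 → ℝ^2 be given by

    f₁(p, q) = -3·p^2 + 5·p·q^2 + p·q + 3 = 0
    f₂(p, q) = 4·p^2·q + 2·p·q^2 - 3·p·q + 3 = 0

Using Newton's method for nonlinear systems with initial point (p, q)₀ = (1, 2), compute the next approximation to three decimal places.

(0.679, 1.197)

At (1, 2): F = (22.000, 13.000).
Jacobian J = [[-6·p + 5·q^2 + q, 10·p·q + p], [8·p·q + 2·q^2 - 3·q, 4·p^2 + 4·p·q - 3·p]].
At the point, J = [[16.000, 21.000], [18.000, 9.000]] (det J = -234.000).
Solving J·Δ = −F gives Δ = (-0.321, -0.803).
Then the next iterate is (p, q)₁ = (0.679, 1.197).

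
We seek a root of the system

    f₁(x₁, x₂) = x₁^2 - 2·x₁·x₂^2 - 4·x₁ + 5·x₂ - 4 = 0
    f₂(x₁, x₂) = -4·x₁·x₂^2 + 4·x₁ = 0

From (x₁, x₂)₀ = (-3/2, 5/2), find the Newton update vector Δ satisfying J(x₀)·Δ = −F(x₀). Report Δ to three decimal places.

At (-3/2, 5/2): F = (35.500, 31.500).
Jacobian J = [[2·x₁ - 2·x₂^2 - 4, -4·x₁·x₂ + 5], [-4·x₂^2 + 4, -8·x₁·x₂]].
At the point, J = [[-19.500, 20.000], [-21.000, 30.000]] (det J = -165.000).
Solving J·Δ = −F gives Δ = (2.636, 0.795).

(2.636, 0.795)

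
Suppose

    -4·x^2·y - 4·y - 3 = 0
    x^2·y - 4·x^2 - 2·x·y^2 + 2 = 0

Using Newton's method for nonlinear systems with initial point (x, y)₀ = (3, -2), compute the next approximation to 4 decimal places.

(0.1648, -3.4773)

At (3, -2): F = (77.0000, -76.0000).
Jacobian J = [[-8·x·y, -4·x^2 - 4], [2·x·y - 8·x - 2·y^2, x^2 - 4·x·y]].
At the point, J = [[48.0000, -40.0000], [-44.0000, 33.0000]] (det J = -176.0000).
Solving J·Δ = −F gives Δ = (-2.8352, -1.4773).
Then the next iterate is (x, y)₁ = (0.1648, -3.4773).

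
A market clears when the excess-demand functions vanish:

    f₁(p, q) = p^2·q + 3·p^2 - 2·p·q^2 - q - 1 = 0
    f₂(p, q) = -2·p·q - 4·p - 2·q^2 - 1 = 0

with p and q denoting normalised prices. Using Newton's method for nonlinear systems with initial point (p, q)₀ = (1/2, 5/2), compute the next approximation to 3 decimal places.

(0.950, 0.495)

At (1/2, 5/2): F = (-8.375, -18.000).
Jacobian J = [[2·p·q + 6·p - 2·q^2, p^2 - 4·p·q - 1], [-2·q - 4, -2·p - 4·q]].
At the point, J = [[-7.000, -5.750], [-9.000, -11.000]] (det J = 25.250).
Solving J·Δ = −F gives Δ = (0.450, -2.005).
Then the next iterate is (p, q)₁ = (0.950, 0.495).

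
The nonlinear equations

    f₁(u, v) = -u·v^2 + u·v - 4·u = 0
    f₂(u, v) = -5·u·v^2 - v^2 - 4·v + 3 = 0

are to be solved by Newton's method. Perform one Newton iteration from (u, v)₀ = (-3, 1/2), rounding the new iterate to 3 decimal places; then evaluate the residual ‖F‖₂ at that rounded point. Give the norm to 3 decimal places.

1.119

At (-3, 1/2): F = (11.250, 4.500).
Jacobian J = [[-v^2 + v - 4, -2·u·v + u], [-5·v^2, -10·u·v - 2·v - 4]].
At the point, J = [[-3.750, 0.000], [-1.250, 10.000]] (det J = -37.500).
Solving J·Δ = −F gives Δ = (3.000, -0.075).
Then the next iterate is (u, v)₁ = (0.000, 0.425).
Re-evaluating at (0.000, 0.425): F = (0.000, 1.11938), so ‖F‖₂ = 1.119.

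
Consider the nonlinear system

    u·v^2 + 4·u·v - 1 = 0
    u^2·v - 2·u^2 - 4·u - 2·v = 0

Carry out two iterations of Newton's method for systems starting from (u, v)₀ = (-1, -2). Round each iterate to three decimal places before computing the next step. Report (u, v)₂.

At (-1, -2): F = (3.000, 4.000).
Jacobian J = [[v^2 + 4·v, 2·u·v + 4·u], [2·u·v - 4·u - 4, u^2 - 2]].
At the point, J = [[-4.000, 0.000], [4.000, -1.000]] (det J = 4.000).
Solving J·Δ = −F gives Δ = (0.750, 7.000).
Then the next iterate is (u, v)₁ = (-0.250, 5.000).
Round to (-0.250, 5.000) and repeat: F = (-12.250, -8.81250), J = [[45.000, -3.500], [-5.500, -1.93750]].
Δ = (-0.067, -4.359), so (u, v)₂ = (-0.317, 0.641).

(-0.317, 0.641)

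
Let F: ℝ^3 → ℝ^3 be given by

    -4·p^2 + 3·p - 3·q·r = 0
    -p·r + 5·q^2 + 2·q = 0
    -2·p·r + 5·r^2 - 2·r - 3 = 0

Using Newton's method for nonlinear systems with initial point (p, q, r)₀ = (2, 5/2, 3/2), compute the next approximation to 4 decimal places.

(0.9685, 1.1919, 1.2395)

At (2, 5/2, 3/2): F = (-21.2500, 33.2500, -0.7500).
Jacobian J = [[-8·p + 3, -3·r, -3·q], [-r, 10·q + 2, -p], [-2·r, 0, -2·p + 10·r - 2]].
At the point, J = [[-13.0000, -4.5000, -7.5000], [-1.5000, 27.0000, -2.0000], [-3.0000, 0.0000, 9.0000]] (det J = -3854.2500).
Solving J·Δ = −F gives Δ = (-1.0315, -1.3081, -0.2605).
Then the next iterate is (p, q, r)₁ = (0.9685, 1.1919, 1.2395).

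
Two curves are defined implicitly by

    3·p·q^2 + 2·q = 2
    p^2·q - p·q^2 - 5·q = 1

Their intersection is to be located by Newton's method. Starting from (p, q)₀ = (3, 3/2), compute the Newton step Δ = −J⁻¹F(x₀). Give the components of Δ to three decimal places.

At (3, 3/2): F = (21.250, -1.750).
Jacobian J = [[3·q^2, 6·p·q + 2], [2·p·q - q^2, p^2 - 2·p·q - 5]].
At the point, J = [[6.750, 29.000], [6.750, -5.000]] (det J = -229.500).
Solving J·Δ = −F gives Δ = (-0.242, -0.676).

(-0.242, -0.676)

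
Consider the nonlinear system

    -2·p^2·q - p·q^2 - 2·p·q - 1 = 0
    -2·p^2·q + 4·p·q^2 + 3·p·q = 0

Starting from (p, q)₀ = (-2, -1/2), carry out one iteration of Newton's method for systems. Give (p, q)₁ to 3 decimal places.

At (-2, -1/2): F = (1.500, 5.000).
Jacobian J = [[-4·p·q - q^2 - 2·q, -2·p^2 - 2·p·q - 2·p], [-4·p·q + 4·q^2 + 3·q, -2·p^2 + 8·p·q + 3·p]].
At the point, J = [[-3.250, -6.000], [-4.500, -6.000]] (det J = -7.500).
Solving J·Δ = −F gives Δ = (2.800, -1.267).
Then the next iterate is (p, q)₁ = (0.800, -1.767).

(0.800, -1.767)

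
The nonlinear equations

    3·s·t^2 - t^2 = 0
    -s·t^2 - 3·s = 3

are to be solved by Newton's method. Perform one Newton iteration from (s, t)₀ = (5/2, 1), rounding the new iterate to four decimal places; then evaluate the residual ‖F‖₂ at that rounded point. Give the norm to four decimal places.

8.7800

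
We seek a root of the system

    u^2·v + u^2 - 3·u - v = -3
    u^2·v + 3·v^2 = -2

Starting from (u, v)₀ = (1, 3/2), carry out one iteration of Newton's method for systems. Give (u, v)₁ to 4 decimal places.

(0.5000, 0.6250)

At (1, 3/2): F = (1.0000, 10.2500).
Jacobian J = [[2·u·v + 2·u - 3, u^2 - 1], [2·u·v, u^2 + 6·v]].
At the point, J = [[2.0000, 0.0000], [3.0000, 10.0000]] (det J = 20.0000).
Solving J·Δ = −F gives Δ = (-0.5000, -0.8750).
Then the next iterate is (u, v)₁ = (0.5000, 0.6250).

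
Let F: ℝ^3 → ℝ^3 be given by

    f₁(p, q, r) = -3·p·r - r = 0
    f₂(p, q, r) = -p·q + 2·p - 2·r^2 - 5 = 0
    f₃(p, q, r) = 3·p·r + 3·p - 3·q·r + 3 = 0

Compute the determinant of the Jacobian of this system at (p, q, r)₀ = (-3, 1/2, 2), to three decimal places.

189.000

J = [[-3·r, 0, -3·p - 1], [-q + 2, -p, -4·r], [3·r + 3, -3·r, 3·p - 3·q]].
At the point, J = [[-6.000, 0.000, 8.000], [1.500, 3.000, -8.000], [9.000, -6.000, -10.500]].
det J = 189.000.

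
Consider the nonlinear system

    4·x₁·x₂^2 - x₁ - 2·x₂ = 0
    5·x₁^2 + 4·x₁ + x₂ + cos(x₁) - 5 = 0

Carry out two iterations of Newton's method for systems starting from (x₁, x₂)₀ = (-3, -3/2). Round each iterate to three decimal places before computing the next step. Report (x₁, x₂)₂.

At (-3, -3/2): F = (-21.000, 25.51001).
Jacobian J = [[4·x₂^2 - 1, 8·x₁·x₂ - 2], [10·x₁ - sin(x₁) + 4, 1]].
At the point, J = [[8.000, 34.000], [-25.85888, 1.000]] (det J = 887.20192).
Solving J·Δ = −F gives Δ = (1.001, 0.382).
Then the next iterate is (x₁, x₂)₁ = (-1.999, -1.118).
Round to (-1.999, -1.118) and repeat: F = (-5.75939, 5.45077), J = [[3.99970, 15.87906], [-15.08029, 1.000]].
Δ = (0.379, 0.267), so (x₁, x₂)₂ = (-1.620, -0.851).

(-1.620, -0.851)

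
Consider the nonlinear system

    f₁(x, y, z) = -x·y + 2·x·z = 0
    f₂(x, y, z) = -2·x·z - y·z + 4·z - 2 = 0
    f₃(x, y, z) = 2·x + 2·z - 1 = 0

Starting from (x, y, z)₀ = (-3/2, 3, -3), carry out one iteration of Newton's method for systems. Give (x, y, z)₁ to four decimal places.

(-2.1429, 1.4286, 2.6429)

At (-3/2, 3, -3): F = (13.5000, -14.0000, -10.0000).
Jacobian J = [[-y + 2·z, -x, 2·x], [-2·z, -z, -2·x - y + 4], [2, 0, 2]].
At the point, J = [[-9.0000, 1.5000, -3.0000], [6.0000, 3.0000, 4.0000], [2.0000, 0.0000, 2.0000]] (det J = -42.0000).
Solving J·Δ = −F gives Δ = (-0.6429, -1.5714, 5.6429).
Then the next iterate is (x, y, z)₁ = (-2.1429, 1.4286, 2.6429).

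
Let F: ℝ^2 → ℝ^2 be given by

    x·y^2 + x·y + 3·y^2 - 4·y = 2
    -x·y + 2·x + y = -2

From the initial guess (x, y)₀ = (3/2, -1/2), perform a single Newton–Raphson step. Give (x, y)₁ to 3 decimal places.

(-0.574, -0.372)

At (3/2, -1/2): F = (0.375, 5.250).
Jacobian J = [[y^2 + y, 2·x·y + x + 6·y - 4], [-y + 2, -x + 1]].
At the point, J = [[-0.250, -7.000], [2.500, -0.500]] (det J = 17.625).
Solving J·Δ = −F gives Δ = (-2.074, 0.128).
Then the next iterate is (x, y)₁ = (-0.574, -0.372).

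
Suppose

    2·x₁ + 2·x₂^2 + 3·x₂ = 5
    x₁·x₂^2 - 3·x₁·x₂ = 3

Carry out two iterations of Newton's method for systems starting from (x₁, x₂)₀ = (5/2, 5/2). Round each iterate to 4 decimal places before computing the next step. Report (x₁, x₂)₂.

(0.5942, 1.0786)

At (5/2, 5/2): F = (20.0000, -6.1250).
Jacobian J = [[2, 4·x₂ + 3], [x₂^2 - 3·x₂, 2·x₁·x₂ - 3·x₁]].
At the point, J = [[2.0000, 13.0000], [-1.2500, 5.0000]] (det J = 26.2500).
Solving J·Δ = −F gives Δ = (-6.8429, -0.4857).
Then the next iterate is (x₁, x₂)₁ = (-4.3429, 2.0143).
Round to (-4.3429, 2.0143) and repeat: F = (0.471909, 5.622808), J = [[2.0000, 11.0572], [-1.985496, -4.467107]].
Δ = (4.9371, -0.9357), so (x₁, x₂)₂ = (0.5942, 1.0786).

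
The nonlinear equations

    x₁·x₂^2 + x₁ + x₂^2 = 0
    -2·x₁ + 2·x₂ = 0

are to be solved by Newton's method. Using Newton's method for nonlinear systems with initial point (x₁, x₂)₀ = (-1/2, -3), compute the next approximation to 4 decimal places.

At (-1/2, -3): F = (4.0000, -5.0000).
Jacobian J = [[x₂^2 + 1, 2·x₁·x₂ + 2·x₂], [-2, 2]].
At the point, J = [[10.0000, -3.0000], [-2.0000, 2.0000]] (det J = 14.0000).
Solving J·Δ = −F gives Δ = (0.5000, 3.0000).
Then the next iterate is (x₁, x₂)₁ = (0.0000, 0.0000).

(0.0000, 0.0000)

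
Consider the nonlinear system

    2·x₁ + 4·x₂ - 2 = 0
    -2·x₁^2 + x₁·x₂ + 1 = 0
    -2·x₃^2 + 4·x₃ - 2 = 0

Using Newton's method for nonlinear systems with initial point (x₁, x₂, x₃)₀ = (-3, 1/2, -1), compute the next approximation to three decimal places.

At (-3, 1/2, -1): F = (-6.000, -18.500, -8.000).
Jacobian J = [[2, 4, 0], [-4·x₁ + x₂, x₁, 0], [0, 0, -4·x₃ + 4]].
At the point, J = [[2.000, 4.000, 0.000], [12.500, -3.000, 0.000], [0.000, 0.000, 8.000]] (det J = -448.000).
Solving J·Δ = −F gives Δ = (1.643, 0.679, 1.000).
Then the next iterate is (x₁, x₂, x₃)₁ = (-1.357, 1.179, 0.000).

(-1.357, 1.179, 0.000)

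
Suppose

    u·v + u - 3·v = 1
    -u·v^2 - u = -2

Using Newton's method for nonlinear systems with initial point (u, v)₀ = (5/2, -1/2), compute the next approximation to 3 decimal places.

At (5/2, -1/2): F = (1.750, -1.125).
Jacobian J = [[v + 1, u - 3], [-v^2 - 1, -2·u·v]].
At the point, J = [[0.500, -0.500], [-1.250, 2.500]] (det J = 0.625).
Solving J·Δ = −F gives Δ = (-6.100, -2.600).
Then the next iterate is (u, v)₁ = (-3.600, -3.100).

(-3.600, -3.100)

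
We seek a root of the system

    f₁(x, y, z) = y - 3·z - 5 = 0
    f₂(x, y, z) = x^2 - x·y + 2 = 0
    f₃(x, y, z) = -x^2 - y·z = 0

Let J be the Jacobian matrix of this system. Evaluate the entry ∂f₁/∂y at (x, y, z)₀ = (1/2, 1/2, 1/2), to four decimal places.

1.0000

∂f₁/∂y = 1.
At (1/2, 1/2, 1/2) this is 1.0000.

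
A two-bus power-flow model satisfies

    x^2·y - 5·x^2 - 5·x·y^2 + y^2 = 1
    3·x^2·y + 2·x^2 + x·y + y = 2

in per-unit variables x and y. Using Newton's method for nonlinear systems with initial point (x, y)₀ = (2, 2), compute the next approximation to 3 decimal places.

(1.314, 1.155)

At (2, 2): F = (-49.000, 36.000).
Jacobian J = [[2·x·y - 10·x - 5·y^2, x^2 - 10·x·y + 2·y], [6·x·y + 4·x + y, 3·x^2 + x + 1]].
At the point, J = [[-32.000, -32.000], [34.000, 15.000]] (det J = 608.000).
Solving J·Δ = −F gives Δ = (-0.686, -0.845).
Then the next iterate is (x, y)₁ = (1.314, 1.155).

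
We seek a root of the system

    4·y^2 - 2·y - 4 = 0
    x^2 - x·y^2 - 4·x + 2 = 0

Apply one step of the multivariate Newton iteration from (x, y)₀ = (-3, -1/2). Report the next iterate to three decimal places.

At (-3, -1/2): F = (-2.000, 23.750).
Jacobian J = [[0, 8·y - 2], [2·x - y^2 - 4, -2·x·y]].
At the point, J = [[0.000, -6.000], [-10.250, -3.000]] (det J = -61.500).
Solving J·Δ = −F gives Δ = (2.415, -0.333).
Then the next iterate is (x, y)₁ = (-0.585, -0.833).

(-0.585, -0.833)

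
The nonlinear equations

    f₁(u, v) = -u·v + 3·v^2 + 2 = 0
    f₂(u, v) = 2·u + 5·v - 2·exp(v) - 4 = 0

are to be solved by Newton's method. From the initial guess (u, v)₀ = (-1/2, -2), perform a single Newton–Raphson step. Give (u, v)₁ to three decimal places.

(3.016, -0.258)

At (-1/2, -2): F = (13.000, -15.27067).
Jacobian J = [[-v, -u + 6·v], [2, -2·exp(v) + 5]].
At the point, J = [[2.000, -11.500], [2.000, 4.72933]] (det J = 32.45866).
Solving J·Δ = −F gives Δ = (3.516, 1.742).
Then the next iterate is (u, v)₁ = (3.016, -0.258).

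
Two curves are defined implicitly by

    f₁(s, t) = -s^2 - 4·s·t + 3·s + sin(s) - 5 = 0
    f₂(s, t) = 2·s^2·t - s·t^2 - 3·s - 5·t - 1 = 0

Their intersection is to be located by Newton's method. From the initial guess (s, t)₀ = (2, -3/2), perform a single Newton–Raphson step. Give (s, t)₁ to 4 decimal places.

At (2, -3/2): F = (9.909297, -16.0000).
Jacobian J = [[-2·s - 4·t + cos(s) + 3, -4·s], [4·s·t - t^2 - 3, 2·s^2 - 2·s·t - 5]].
At the point, J = [[4.583853, -8.0000], [-17.2500, 9.0000]] (det J = -96.745322).
Solving J·Δ = −F gives Δ = (-0.4012, 1.0088).
Then the next iterate is (s, t)₁ = (1.5988, -0.4912).

(1.5988, -0.4912)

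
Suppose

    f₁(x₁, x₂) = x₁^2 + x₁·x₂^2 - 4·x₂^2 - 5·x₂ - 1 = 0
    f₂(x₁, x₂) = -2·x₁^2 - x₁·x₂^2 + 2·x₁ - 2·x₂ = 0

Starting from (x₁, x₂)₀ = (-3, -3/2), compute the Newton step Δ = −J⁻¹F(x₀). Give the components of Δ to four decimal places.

(1.5724, 0.3842)

At (-3, -3/2): F = (-0.2500, -14.2500).
Jacobian J = [[2·x₁ + x₂^2, 2·x₁·x₂ - 8·x₂ - 5], [-4·x₁ - x₂^2 + 2, -2·x₁·x₂ - 2]].
At the point, J = [[-3.7500, 16.0000], [11.7500, -11.0000]] (det J = -146.7500).
Solving J·Δ = −F gives Δ = (1.5724, 0.3842).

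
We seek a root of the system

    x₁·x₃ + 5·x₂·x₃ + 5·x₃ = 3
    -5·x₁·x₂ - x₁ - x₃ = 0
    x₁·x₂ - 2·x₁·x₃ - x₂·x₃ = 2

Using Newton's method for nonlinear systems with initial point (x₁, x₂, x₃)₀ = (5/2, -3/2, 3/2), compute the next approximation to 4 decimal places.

At (5/2, -3/2, 3/2): F = (-3.0000, 14.7500, -11.0000).
Jacobian J = [[x₃, 5·x₃, x₁ + 5·x₂ + 5], [-5·x₂ - 1, -5·x₁, -1], [x₂ - 2·x₃, x₁ - x₃, -2·x₁ - x₂]].
At the point, J = [[1.5000, 7.5000, 0.0000], [6.5000, -12.5000, -1.0000], [-4.5000, 1.0000, -3.5000]] (det J = 271.5000).
Solving J·Δ = −F gives Δ = (-1.2355, 0.6471, -1.3695).
Then the next iterate is (x₁, x₂, x₃)₁ = (1.2645, -0.8529, 0.1305).

(1.2645, -0.8529, 0.1305)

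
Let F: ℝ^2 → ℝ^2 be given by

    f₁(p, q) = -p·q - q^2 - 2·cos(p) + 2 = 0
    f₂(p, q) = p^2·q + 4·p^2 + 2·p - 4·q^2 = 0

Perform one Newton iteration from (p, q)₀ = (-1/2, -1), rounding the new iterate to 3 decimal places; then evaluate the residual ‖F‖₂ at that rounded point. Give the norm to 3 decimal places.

0.954

At (-1/2, -1): F = (-1.25517, -4.250).
Jacobian J = [[-q + 2·sin(p), -p - 2·q], [2·p·q + 8·p + 2, p^2 - 8·q]].
At the point, J = [[0.04115, 2.500], [-1.000, 8.250]] (det J = 2.83948).
Solving J·Δ = −F gives Δ = (-0.095, 0.504).
Then the next iterate is (p, q)₁ = (-0.595, -0.496).
Re-evaluating at (-0.595, -0.496): F = (-0.19743, -0.93356), so ‖F‖₂ = 0.954.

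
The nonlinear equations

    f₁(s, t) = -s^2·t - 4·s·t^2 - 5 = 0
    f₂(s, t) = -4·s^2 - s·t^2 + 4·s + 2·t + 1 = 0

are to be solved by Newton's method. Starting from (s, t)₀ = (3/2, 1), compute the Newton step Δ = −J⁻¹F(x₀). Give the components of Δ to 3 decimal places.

(-0.067, -0.897)

At (3/2, 1): F = (-13.250, -1.500).
Jacobian J = [[-2·s·t - 4·t^2, -s^2 - 8·s·t], [-8·s - t^2 + 4, -2·s·t + 2]].
At the point, J = [[-7.000, -14.250], [-9.000, -1.000]] (det J = -121.250).
Solving J·Δ = −F gives Δ = (-0.067, -0.897).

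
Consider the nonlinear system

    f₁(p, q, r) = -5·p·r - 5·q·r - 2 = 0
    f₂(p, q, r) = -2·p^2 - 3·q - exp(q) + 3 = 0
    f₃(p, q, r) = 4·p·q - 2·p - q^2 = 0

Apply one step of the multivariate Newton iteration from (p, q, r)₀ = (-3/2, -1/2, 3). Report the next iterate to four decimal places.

At (-3/2, -1/2, 3): F = (28.0000, -0.606531, 5.7500).
Jacobian J = [[-5·r, -5·r, -5·p - 5·q], [-4·p, -exp(q) - 3, 0], [4·q - 2, 4·p - 2·q, 0]].
At the point, J = [[-15.0000, -15.0000, 10.0000], [6.0000, -3.606531, 0.0000], [-4.0000, -5.0000, 0.0000]] (det J = -444.261226).
Solving J·Δ = −F gives Δ = (0.5351, 0.7220, -0.9145).
Then the next iterate is (p, q, r)₁ = (-0.9649, 0.2220, 2.0855).

(-0.9649, 0.2220, 2.0855)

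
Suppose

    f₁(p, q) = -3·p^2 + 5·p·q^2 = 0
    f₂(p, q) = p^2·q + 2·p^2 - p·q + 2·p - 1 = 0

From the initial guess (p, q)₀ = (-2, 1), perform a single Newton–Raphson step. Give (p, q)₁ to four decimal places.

(-1.5932, 0.2458)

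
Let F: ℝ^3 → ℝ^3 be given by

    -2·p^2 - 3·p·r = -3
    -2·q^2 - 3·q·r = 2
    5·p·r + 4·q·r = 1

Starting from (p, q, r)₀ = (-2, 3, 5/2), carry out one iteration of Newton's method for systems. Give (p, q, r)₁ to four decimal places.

At (-2, 3, 5/2): F = (10.0000, -42.5000, 4.0000).
Jacobian J = [[-4·p - 3·r, 0, -3·p], [0, -4·q - 3·r, -3·q], [5·r, 4·r, 5·p + 4·q]].
At the point, J = [[0.5000, 0.0000, 6.0000], [0.0000, -19.5000, -9.0000], [12.5000, 10.0000, 2.0000]] (det J = 1488.0000).
Solving J·Δ = −F gives Δ = (1.0565, -1.3696, -1.7547).
Then the next iterate is (p, q, r)₁ = (-0.9435, 1.6304, 0.7453).

(-0.9435, 1.6304, 0.7453)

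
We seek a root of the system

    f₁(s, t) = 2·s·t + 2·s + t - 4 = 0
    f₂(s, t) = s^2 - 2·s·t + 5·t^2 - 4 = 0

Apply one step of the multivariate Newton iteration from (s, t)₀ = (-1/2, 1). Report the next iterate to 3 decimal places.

(0.750, 1.136)

At (-1/2, 1): F = (-5.000, 2.250).
Jacobian J = [[2·t + 2, 2·s + 1], [2·s - 2·t, -2·s + 10·t]].
At the point, J = [[4.000, 0.000], [-3.000, 11.000]] (det J = 44.000).
Solving J·Δ = −F gives Δ = (1.250, 0.136).
Then the next iterate is (s, t)₁ = (0.750, 1.136).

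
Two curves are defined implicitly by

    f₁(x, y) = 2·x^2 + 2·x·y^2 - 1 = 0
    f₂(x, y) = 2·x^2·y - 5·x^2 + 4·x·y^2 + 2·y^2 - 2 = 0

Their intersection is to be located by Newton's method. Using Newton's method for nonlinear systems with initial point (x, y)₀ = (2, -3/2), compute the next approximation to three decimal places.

(1.111, -1.093)

At (2, -3/2): F = (16.000, -11.500).
Jacobian J = [[4·x + 2·y^2, 4·x·y], [4·x·y - 10·x + 4·y^2, 2·x^2 + 8·x·y + 4·y]].
At the point, J = [[12.500, -12.000], [-23.000, -22.000]] (det J = -551.000).
Solving J·Δ = −F gives Δ = (-0.889, 0.407).
Then the next iterate is (x, y)₁ = (1.111, -1.093).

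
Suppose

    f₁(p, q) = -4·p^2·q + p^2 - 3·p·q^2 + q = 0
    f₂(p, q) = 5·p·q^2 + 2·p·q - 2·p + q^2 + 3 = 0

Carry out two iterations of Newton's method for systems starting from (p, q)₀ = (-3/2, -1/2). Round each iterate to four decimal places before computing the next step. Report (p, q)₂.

At (-3/2, -1/2): F = (7.3750, 5.8750).
Jacobian J = [[-8·p·q + 2·p - 3·q^2, -4·p^2 - 6·p·q + 1], [5·q^2 + 2·q - 2, 10·p·q + 2·p + 2·q]].
At the point, J = [[-9.7500, -12.5000], [-1.7500, 3.5000]] (det J = -56.0000).
Solving J·Δ = −F gives Δ = (1.7723, -0.7924).
Then the next iterate is (p, q)₁ = (0.2723, -1.2924).
Round to (0.2723, -1.2924) and repeat: F = (-2.199407, 5.695967), J = [[-1.650929, 2.814934], [3.766689, -5.559405]].
Δ = (-2.6715, -0.7855), so (p, q)₂ = (-2.3992, -2.0779).

(-2.3992, -2.0779)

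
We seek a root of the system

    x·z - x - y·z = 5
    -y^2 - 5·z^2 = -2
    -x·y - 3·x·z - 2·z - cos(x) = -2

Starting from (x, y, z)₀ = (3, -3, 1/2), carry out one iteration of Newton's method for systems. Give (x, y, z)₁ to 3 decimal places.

(29.348, 1.190, 3.878)

At (3, -3, 1/2): F = (-5.000, -8.250, 6.48999).
Jacobian J = [[z - 1, -z, x - y], [0, -2·y, -10·z], [-y - 3·z + sin(x), -x, -3·x - 2]].
At the point, J = [[-0.500, -0.500, 6.000], [0.000, 6.000, -5.000], [1.64112, -3.000, -11.000]] (det J = -14.47752).
Solving J·Δ = −F gives Δ = (26.348, 4.190, 3.378).
Then the next iterate is (x, y, z)₁ = (29.348, 1.190, 3.878).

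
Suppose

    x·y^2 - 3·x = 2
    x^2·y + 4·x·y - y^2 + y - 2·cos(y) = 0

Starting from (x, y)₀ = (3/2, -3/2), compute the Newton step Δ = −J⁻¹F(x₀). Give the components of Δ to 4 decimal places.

(-1.9156, -0.3752)

At (3/2, -3/2): F = (-3.1250, -16.266474).
Jacobian J = [[y^2 - 3, 2·x·y], [2·x·y + 4·y, x^2 + 4·x - 2·y + 2·sin(y) + 1]].
At the point, J = [[-0.7500, -4.5000], [-10.5000, 10.255010]] (det J = -54.941258).
Solving J·Δ = −F gives Δ = (-1.9156, -0.3752).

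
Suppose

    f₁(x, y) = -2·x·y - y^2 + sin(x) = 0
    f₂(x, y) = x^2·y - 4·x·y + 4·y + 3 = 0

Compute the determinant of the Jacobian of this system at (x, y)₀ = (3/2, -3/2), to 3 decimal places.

J = [[-2·y + cos(x), -2·x - 2·y], [2·x·y - 4·y, x^2 - 4·x + 4]].
At the point, J = [[3.07074, 0.000], [1.500, 0.250]].
det J = 0.768.

0.768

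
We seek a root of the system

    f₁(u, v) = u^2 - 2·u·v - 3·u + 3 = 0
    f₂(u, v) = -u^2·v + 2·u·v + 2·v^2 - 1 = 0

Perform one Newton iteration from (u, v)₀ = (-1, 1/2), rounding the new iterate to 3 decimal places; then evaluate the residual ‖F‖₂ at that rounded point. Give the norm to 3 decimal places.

14.560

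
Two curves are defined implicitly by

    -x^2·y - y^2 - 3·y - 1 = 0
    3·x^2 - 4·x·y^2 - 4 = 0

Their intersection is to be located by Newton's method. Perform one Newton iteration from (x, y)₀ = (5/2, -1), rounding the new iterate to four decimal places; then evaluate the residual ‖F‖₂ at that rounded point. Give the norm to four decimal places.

2.1457

At (5/2, -1): F = (7.2500, 4.7500).
Jacobian J = [[-2·x·y, -x^2 - 2·y - 3], [6·x - 4·y^2, -8·x·y]].
At the point, J = [[5.0000, -7.2500], [11.0000, 20.0000]] (det J = 179.7500).
Solving J·Δ = −F gives Δ = (-0.9983, 0.3115).
Then the next iterate is (x, y)₁ = (1.5017, -0.6885).
Re-evaluating at (1.5017, -0.6885): F = (2.144106, -0.082108), so ‖F‖₂ = 2.1457.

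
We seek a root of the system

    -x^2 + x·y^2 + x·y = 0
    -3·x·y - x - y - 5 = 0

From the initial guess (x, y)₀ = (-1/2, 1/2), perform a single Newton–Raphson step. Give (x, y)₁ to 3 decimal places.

At (-1/2, 1/2): F = (-0.625, -4.250).
Jacobian J = [[-2·x + y^2 + y, 2·x·y + x], [-3·y - 1, -3·x - 1]].
At the point, J = [[1.750, -1.000], [-2.500, 0.500]] (det J = -1.625).
Solving J·Δ = −F gives Δ = (-2.808, -5.538).
Then the next iterate is (x, y)₁ = (-3.308, -5.038).

(-3.308, -5.038)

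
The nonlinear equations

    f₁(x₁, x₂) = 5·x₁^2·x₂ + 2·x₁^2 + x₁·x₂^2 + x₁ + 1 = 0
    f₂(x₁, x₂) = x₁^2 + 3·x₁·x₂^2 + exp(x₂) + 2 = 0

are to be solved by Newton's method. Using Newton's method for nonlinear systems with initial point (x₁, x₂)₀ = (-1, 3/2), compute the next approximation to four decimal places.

(-0.4450, 2.2454)

At (-1, 3/2): F = (7.2500, 0.731689).
Jacobian J = [[10·x₁·x₂ + 4·x₁ + x₂^2 + 1, 5·x₁^2 + 2·x₁·x₂], [2·x₁ + 3·x₂^2, 6·x₁·x₂ + exp(x₂)]].
At the point, J = [[-15.7500, 2.0000], [4.7500, -4.518311]] (det J = 61.663397).
Solving J·Δ = −F gives Δ = (0.5550, 0.7454).
Then the next iterate is (x₁, x₂)₁ = (-0.4450, 2.2454).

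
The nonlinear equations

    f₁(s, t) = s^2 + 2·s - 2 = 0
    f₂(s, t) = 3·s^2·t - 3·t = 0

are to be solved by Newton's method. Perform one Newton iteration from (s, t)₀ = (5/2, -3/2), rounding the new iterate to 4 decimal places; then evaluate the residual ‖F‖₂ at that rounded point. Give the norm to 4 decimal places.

2.8117

At (5/2, -3/2): F = (9.2500, -23.6250).
Jacobian J = [[2·s + 2, 0], [6·s·t, 3·s^2 - 3]].
At the point, J = [[7.0000, 0.0000], [-22.5000, 15.7500]] (det J = 110.2500).
Solving J·Δ = −F gives Δ = (-1.3214, -0.3878).
Then the next iterate is (s, t)₁ = (1.1786, -1.8878).
Re-evaluating at (1.1786, -1.8878): F = (1.746298, -2.203617), so ‖F‖₂ = 2.8117.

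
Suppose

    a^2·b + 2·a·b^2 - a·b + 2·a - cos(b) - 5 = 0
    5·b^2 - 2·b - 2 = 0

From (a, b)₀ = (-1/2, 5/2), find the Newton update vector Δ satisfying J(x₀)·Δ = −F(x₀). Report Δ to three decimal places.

At (-1/2, 5/2): F = (-9.57386, 24.250).
Jacobian J = [[2·a·b + 2·b^2 - b + 2, a^2 + 4·a·b - a + sin(b)], [0, 10·b - 2]].
At the point, J = [[9.500, -3.65153], [0.000, 23.000]] (det J = 218.500).
Solving J·Δ = −F gives Δ = (0.603, -1.054).

(0.603, -1.054)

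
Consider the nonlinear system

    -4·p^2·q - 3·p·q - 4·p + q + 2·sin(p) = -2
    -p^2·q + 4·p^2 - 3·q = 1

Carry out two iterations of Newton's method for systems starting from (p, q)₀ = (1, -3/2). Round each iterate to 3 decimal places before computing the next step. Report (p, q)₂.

(-0.398, -0.543)

At (1, -3/2): F = (8.68294, 9.000).
Jacobian J = [[-8·p·q - 3·q + 2·cos(p) - 4, -4·p^2 - 3·p + 1], [-2·p·q + 8·p, -p^2 - 3]].
At the point, J = [[13.58060, -6.000], [11.000, -4.000]] (det J = 11.67758).
Solving J·Δ = −F gives Δ = (-1.650, -2.288).
Then the next iterate is (p, q)₁ = (-0.650, -3.788).
Round to (-0.650, -3.788) and repeat: F = (-1.38325, 13.65443), J = [[-10.74143, 1.260], [-10.12440, -3.42250]].
Δ = (0.252, 3.245), so (p, q)₂ = (-0.398, -0.543).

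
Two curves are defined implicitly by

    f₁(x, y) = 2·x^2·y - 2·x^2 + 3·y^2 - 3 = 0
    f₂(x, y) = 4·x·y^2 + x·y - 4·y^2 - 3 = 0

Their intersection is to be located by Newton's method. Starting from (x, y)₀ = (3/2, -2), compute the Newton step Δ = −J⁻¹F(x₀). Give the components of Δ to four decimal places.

(-0.1993, -0.1216)

At (3/2, -2): F = (-4.5000, 2.0000).
Jacobian J = [[4·x·y - 4·x, 2·x^2 + 6·y], [4·y^2 + y, 8·x·y + x - 8·y]].
At the point, J = [[-18.0000, -7.5000], [14.0000, -6.5000]] (det J = 222.0000).
Solving J·Δ = −F gives Δ = (-0.1993, -0.1216).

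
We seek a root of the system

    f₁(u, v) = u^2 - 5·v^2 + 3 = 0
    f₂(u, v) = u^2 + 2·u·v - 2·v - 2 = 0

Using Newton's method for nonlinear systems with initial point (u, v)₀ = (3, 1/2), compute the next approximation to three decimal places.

At (3, 1/2): F = (10.750, 9.000).
Jacobian J = [[2·u, -10·v], [2·u + 2·v, 2·u - 2]].
At the point, J = [[6.000, -5.000], [7.000, 4.000]] (det J = 59.000).
Solving J·Δ = −F gives Δ = (-1.492, 0.360).
Then the next iterate is (u, v)₁ = (1.508, 0.860).

(1.508, 0.860)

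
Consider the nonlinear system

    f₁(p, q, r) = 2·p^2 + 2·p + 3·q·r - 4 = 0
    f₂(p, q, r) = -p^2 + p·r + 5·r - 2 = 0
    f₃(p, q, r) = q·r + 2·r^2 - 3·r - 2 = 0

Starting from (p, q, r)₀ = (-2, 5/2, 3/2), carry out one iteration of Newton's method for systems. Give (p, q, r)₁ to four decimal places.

(-2.1429, -1.4603, 2.2619)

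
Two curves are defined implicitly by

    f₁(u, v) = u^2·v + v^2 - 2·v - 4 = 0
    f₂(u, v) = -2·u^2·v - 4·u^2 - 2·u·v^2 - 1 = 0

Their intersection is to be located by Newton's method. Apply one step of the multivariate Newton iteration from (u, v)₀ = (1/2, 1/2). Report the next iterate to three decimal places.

At (1/2, 1/2): F = (-4.625, -2.500).
Jacobian J = [[2·u·v, u^2 + 2·v - 2], [-4·u·v - 8·u - 2·v^2, -2·u^2 - 4·u·v]].
At the point, J = [[0.500, -0.750], [-5.500, -1.500]] (det J = -4.875).
Solving J·Δ = −F gives Δ = (1.038, -5.474).
Then the next iterate is (u, v)₁ = (1.538, -4.974).

(1.538, -4.974)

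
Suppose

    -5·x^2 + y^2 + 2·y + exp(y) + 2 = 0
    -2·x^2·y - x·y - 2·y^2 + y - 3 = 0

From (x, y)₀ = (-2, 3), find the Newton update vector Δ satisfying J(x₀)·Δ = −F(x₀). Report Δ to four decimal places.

(0.7750, -1.1603)

At (-2, 3): F = (17.085537, -36.0000).
Jacobian J = [[-10·x, 2·y + exp(y) + 2], [-4·x·y - y, -2·x^2 - x - 4·y + 1]].
At the point, J = [[20.0000, 28.085537], [21.0000, -17.0000]] (det J = -929.796275).
Solving J·Δ = −F gives Δ = (0.7750, -1.1603).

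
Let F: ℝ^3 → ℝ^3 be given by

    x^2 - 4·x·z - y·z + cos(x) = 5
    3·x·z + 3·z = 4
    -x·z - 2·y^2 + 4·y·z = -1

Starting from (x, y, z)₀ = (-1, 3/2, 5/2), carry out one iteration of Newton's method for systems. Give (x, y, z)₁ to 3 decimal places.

At (-1, 3/2, 5/2): F = (2.79030, -4.000, 14.000).
Jacobian J = [[2·x - 4·z - sin(x), -z, -4·x - y], [3·z, 0, 3·x + 3], [-z, -4·y + 4·z, -x + 4·y]].
At the point, J = [[-11.15853, -2.500, 2.500], [7.500, 0.000, 0.000], [-2.500, 4.000, 7.000]] (det J = 206.250).
Solving J·Δ = −F gives Δ = (0.533, -1.956, -0.692).
Then the next iterate is (x, y, z)₁ = (-0.467, -0.456, 1.808).

(-0.467, -0.456, 1.808)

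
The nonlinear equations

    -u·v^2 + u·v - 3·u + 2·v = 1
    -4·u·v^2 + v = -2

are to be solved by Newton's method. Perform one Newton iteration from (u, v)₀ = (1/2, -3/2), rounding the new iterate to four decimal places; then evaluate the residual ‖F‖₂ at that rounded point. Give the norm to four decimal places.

At (1/2, -3/2): F = (-7.3750, -4.0000).
Jacobian J = [[-v^2 + v - 3, -2·u·v + u + 2], [-4·v^2, -8·u·v + 1]].
At the point, J = [[-6.7500, 4.0000], [-9.0000, 7.0000]] (det J = -11.2500).
Solving J·Δ = −F gives Δ = (-3.1667, -3.5000).
Then the next iterate is (u, v)₁ = (-2.6667, -5.0000).
Re-evaluating at (-2.6667, -5.0000): F = (77.0011, 263.6700), so ‖F‖₂ = 274.6835.

274.6835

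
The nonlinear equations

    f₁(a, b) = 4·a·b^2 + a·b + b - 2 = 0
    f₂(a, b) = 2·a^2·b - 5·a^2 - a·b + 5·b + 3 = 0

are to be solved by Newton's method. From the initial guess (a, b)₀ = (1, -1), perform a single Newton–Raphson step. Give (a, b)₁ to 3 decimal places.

(0.200, -1.400)

At (1, -1): F = (0.000, -8.000).
Jacobian J = [[4·b^2 + b, 8·a·b + a + 1], [4·a·b - 10·a - b, 2·a^2 - a + 5]].
At the point, J = [[3.000, -6.000], [-13.000, 6.000]] (det J = -60.000).
Solving J·Δ = −F gives Δ = (-0.800, -0.400).
Then the next iterate is (a, b)₁ = (0.200, -1.400).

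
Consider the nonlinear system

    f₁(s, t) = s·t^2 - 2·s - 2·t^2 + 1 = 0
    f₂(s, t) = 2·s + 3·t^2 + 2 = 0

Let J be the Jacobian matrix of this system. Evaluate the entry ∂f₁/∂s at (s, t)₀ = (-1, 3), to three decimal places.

7.000

∂f₁/∂s = t^2 - 2.
At (-1, 3) this is 7.000.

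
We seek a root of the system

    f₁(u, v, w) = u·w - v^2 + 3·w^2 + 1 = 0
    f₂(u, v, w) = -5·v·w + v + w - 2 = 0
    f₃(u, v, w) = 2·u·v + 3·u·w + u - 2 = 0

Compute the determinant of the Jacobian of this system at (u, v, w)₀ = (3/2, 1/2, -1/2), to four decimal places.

-6.7500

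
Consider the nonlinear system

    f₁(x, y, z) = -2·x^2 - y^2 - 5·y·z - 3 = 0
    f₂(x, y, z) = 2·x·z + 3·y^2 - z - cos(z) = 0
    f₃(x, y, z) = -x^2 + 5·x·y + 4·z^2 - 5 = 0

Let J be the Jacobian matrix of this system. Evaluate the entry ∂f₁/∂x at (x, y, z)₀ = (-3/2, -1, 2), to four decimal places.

∂f₁/∂x = -4·x.
At (-3/2, -1, 2) this is 6.0000.

6.0000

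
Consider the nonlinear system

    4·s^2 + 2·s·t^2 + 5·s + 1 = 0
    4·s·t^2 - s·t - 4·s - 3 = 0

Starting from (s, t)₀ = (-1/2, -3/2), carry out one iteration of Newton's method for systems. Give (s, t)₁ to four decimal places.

(-0.5538, -0.4846)

At (-1/2, -3/2): F = (-2.7500, -6.2500).
Jacobian J = [[8·s + 2·t^2 + 5, 4·s·t], [4·t^2 - t - 4, 8·s·t - s]].
At the point, J = [[5.5000, 3.0000], [6.5000, 6.5000]] (det J = 16.2500).
Solving J·Δ = −F gives Δ = (-0.0538, 1.0154).
Then the next iterate is (s, t)₁ = (-0.5538, -0.4846).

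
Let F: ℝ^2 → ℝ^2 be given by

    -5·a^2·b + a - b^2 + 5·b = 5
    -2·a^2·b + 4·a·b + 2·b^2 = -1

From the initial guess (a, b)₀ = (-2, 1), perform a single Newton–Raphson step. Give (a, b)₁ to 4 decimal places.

At (-2, 1): F = (-23.0000, -13.0000).
Jacobian J = [[-10·a·b + 1, -5·a^2 - 2·b + 5], [-4·a·b + 4·b, -2·a^2 + 4·a + 4·b]].
At the point, J = [[21.0000, -17.0000], [12.0000, -12.0000]] (det J = -48.0000).
Solving J·Δ = −F gives Δ = (1.1458, 0.0625).
Then the next iterate is (a, b)₁ = (-0.8542, 1.0625).

(-0.8542, 1.0625)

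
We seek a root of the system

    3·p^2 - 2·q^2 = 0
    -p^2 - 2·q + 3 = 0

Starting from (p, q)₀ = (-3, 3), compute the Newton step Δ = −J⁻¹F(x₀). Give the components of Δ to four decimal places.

At (-3, 3): F = (9.0000, -12.0000).
Jacobian J = [[6·p, -4·q], [-2·p, -2]].
At the point, J = [[-18.0000, -12.0000], [6.0000, -2.0000]] (det J = 108.0000).
Solving J·Δ = −F gives Δ = (1.5000, -1.5000).

(1.5000, -1.5000)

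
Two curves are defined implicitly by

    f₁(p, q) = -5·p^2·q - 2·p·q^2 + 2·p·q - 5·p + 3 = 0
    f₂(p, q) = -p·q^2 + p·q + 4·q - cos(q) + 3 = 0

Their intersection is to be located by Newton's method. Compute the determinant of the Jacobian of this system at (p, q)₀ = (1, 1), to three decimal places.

-57.622

J = [[-10·p·q - 2·q^2 + 2·q - 5, -5·p^2 - 4·p·q + 2·p], [-q^2 + q, -2·p·q + p + sin(q) + 4]].
At the point, J = [[-15.000, -7.000], [0.000, 3.84147]].
det J = -57.622.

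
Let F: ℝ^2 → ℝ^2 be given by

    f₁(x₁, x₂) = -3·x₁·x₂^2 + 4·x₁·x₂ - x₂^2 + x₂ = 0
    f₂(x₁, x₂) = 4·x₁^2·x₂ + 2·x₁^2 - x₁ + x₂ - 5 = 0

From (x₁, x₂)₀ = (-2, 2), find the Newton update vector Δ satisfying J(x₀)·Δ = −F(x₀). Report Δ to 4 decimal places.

(0.8710, -0.1935)

At (-2, 2): F = (6.0000, 39.0000).
Jacobian J = [[-3·x₂^2 + 4·x₂, -6·x₁·x₂ + 4·x₁ - 2·x₂ + 1], [8·x₁·x₂ + 4·x₁ - 1, 4·x₁^2 + 1]].
At the point, J = [[-4.0000, 13.0000], [-41.0000, 17.0000]] (det J = 465.0000).
Solving J·Δ = −F gives Δ = (0.8710, -0.1935).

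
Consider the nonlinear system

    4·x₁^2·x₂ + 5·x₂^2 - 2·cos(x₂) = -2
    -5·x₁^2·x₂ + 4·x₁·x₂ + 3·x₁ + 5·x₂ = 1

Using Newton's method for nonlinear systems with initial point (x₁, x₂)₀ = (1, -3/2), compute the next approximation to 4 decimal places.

At (1, -3/2): F = (7.108526, -4.0000).
Jacobian J = [[8·x₁·x₂, 4·x₁^2 + 10·x₂ + 2·sin(x₂)], [-10·x₁·x₂ + 4·x₂ + 3, -5·x₁^2 + 4·x₁ + 5]].
At the point, J = [[-12.0000, -12.994990], [12.0000, 4.0000]] (det J = 107.939880).
Solving J·Δ = −F gives Δ = (0.2181, 0.3456).
Then the next iterate is (x₁, x₂)₁ = (1.2181, -1.1544).

(1.2181, -1.1544)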